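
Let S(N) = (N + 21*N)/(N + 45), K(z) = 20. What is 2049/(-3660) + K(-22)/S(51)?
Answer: 262679/228140 ≈ 1.1514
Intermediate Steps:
S(N) = 22*N/(45 + N) (S(N) = (22*N)/(45 + N) = 22*N/(45 + N))
2049/(-3660) + K(-22)/S(51) = 2049/(-3660) + 20/((22*51/(45 + 51))) = 2049*(-1/3660) + 20/((22*51/96)) = -683/1220 + 20/((22*51*(1/96))) = -683/1220 + 20/(187/16) = -683/1220 + 20*(16/187) = -683/1220 + 320/187 = 262679/228140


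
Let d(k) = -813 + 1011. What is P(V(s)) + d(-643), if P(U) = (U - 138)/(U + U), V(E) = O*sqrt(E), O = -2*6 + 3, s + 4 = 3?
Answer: 397/2 - 23*I/3 ≈ 198.5 - 7.6667*I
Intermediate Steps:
s = -1 (s = -4 + 3 = -1)
O = -9 (O = -12 + 3 = -9)
d(k) = 198
V(E) = -9*sqrt(E)
P(U) = (-138 + U)/(2*U) (P(U) = (-138 + U)/((2*U)) = (-138 + U)*(1/(2*U)) = (-138 + U)/(2*U))
P(V(s)) + d(-643) = (-138 - 9*I)/(2*((-9*I))) + 198 = (I/9)*(-138 - 9*I)/2 + 198 = I*(-138 - 9*I)/18 + 198 = 198 + I*(-138 - 9*I)/18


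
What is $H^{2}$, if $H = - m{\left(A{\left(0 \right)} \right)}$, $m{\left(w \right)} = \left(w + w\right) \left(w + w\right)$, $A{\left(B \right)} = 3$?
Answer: $1296$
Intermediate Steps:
$m{\left(w \right)} = 4 w^{2}$ ($m{\left(w \right)} = 2 w 2 w = 4 w^{2}$)
$H = -36$ ($H = - 4 \cdot 3^{2} = - 4 \cdot 9 = \left(-1\right) 36 = -36$)
$H^{2} = \left(-36\right)^{2} = 1296$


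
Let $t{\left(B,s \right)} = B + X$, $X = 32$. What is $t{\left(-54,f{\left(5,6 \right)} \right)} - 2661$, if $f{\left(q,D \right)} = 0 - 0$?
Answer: $-2683$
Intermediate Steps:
$f{\left(q,D \right)} = 0$ ($f{\left(q,D \right)} = 0 + 0 = 0$)
$t{\left(B,s \right)} = 32 + B$ ($t{\left(B,s \right)} = B + 32 = 32 + B$)
$t{\left(-54,f{\left(5,6 \right)} \right)} - 2661 = \left(32 - 54\right) - 2661 = -22 - 2661 = -2683$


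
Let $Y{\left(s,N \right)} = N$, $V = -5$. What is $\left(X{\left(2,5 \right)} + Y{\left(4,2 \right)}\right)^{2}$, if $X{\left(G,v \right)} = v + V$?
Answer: $4$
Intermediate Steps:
$X{\left(G,v \right)} = -5 + v$ ($X{\left(G,v \right)} = v - 5 = -5 + v$)
$\left(X{\left(2,5 \right)} + Y{\left(4,2 \right)}\right)^{2} = \left(\left(-5 + 5\right) + 2\right)^{2} = \left(0 + 2\right)^{2} = 2^{2} = 4$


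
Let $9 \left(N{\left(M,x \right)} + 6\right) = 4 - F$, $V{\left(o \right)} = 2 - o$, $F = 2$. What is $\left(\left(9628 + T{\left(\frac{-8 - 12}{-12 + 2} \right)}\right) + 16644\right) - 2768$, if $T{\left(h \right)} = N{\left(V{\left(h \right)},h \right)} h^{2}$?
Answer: $\frac{211328}{9} \approx 23481.0$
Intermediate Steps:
$N{\left(M,x \right)} = - \frac{52}{9}$ ($N{\left(M,x \right)} = -6 + \frac{4 - 2}{9} = -6 + \frac{1}{9} \cdot 2 = -6 + \frac{2}{9} = - \frac{52}{9}$)
$T{\left(h \right)} = - \frac{52 h^{2}}{9}$
$\left(\left(9628 + T{\left(\frac{-8 - 12}{-12 + 2} \right)}\right) + 16644\right) - 2768 = \left(\left(9628 - \frac{52 \left(\frac{-8 - 12}{-12 + 2}\right)^{2}}{9}\right) + 16644\right) - 2768 = \left(\left(9628 - \frac{52 \left(- \frac{20}{-10}\right)^{2}}{9}\right) + 16644\right) - 2768 = \left(\left(9628 - \frac{52 \left(\left(-20\right) \left(- \frac{1}{10}\right)\right)^{2}}{9}\right) + 16644\right) - 2768 = \left(\left(9628 - \frac{52 \cdot 2^{2}}{9}\right) + 16644\right) - 2768 = \left(\left(9628 - \frac{208}{9}\right) + 16644\right) - 2768 = \left(\frac{86444}{9} + 16644\right) - 2768 = \frac{236240}{9} - 2768 = \frac{211328}{9}$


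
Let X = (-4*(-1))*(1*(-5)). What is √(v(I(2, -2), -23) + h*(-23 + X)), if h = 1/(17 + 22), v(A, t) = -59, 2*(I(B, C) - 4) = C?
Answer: 2*I*√22854/39 ≈ 7.7526*I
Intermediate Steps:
I(B, C) = 4 + C/2
X = -20 (X = 4*(-5) = -20)
h = 1/39 ≈ 0.025641
√(v(I(2, -2), -23) + h*(-23 + X)) = √(-59 + (-23 - 20)/39) = √(-59 + (1/39)*(-43)) = √(-59 - 43/39) = √(-2344/39) = 2*I*√22854/39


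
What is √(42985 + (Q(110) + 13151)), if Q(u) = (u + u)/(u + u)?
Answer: √56137 ≈ 236.93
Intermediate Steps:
Q(u) = 1 (Q(u) = (2*u)/((2*u)) = (2*u)*(1/(2*u)) = 1)
√(42985 + (Q(110) + 13151)) = √(42985 + (1 + 13151)) = √(42985 + 13152) = √56137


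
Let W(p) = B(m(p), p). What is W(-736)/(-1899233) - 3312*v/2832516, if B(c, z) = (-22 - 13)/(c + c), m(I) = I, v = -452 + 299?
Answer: 1873898185921/10474580383936 ≈ 0.17890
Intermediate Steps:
v = -153
B(c, z) = -35/(2*c) (B(c, z) = -35*1/(2*c) = -35/(2*c))
W(p) = -35/(2*p)
W(-736)/(-1899233) - 3312*v/2832516 = -35/2/(-736)/(-1899233) - 3312*(-153)/2832516 = -35/2*(-1/736)*(-1/1899233) + 506736*(1/2832516) = (35/1472)*(-1/1899233) + 4692/26227 = -5/399381568 + 4692/26227 = 1873898185921/10474580383936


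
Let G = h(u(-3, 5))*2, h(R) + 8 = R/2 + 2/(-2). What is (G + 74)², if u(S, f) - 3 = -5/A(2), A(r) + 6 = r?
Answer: 58081/16 ≈ 3630.1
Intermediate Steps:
A(r) = -6 + r
u(S, f) = 17/4 (u(S, f) = 3 - 5/(-6 + 2) = 3 - 5/(-4) = 3 - 5*(-¼) = 3 + 5/4 = 17/4)
h(R) = -9 + R/2 (h(R) = -8 + (R/2 + 2/(-2)) = -8 + (R*(½) + 2*(-½)) = -8 + (R/2 - 1) = -8 + (-1 + R/2) = -9 + R/2)
G = -55/4 (G = (-9 + (½)*(17/4))*2 = (-9 + 17/8)*2 = -55/8*2 = -55/4 ≈ -13.750)
(G + 74)² = (-55/4 + 74)² = (241/4)² = 58081/16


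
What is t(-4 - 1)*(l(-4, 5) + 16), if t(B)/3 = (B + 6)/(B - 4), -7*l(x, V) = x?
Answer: -116/21 ≈ -5.5238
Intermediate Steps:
l(x, V) = -x/7
t(B) = 3*(6 + B)/(-4 + B) (t(B) = 3*((B + 6)/(B - 4)) = 3*((6 + B)/(-4 + B)) = 3*(6 + B)/(-4 + B))
t(-4 - 1)*(l(-4, 5) + 16) = (3*(6 + (-4 - 1))/(-4 + (-4 - 1)))*(-⅐*(-4) + 16) = (3*(6 - 5)/(-4 - 5))*(4/7 + 16) = (3*1/(-9))*(116/7) = (3*(-⅑)*1)*(116/7) = -⅓*116/7 = -116/21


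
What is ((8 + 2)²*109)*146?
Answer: 1591400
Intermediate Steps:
((8 + 2)²*109)*146 = (10²*109)*146 = (100*109)*146 = 10900*146 = 1591400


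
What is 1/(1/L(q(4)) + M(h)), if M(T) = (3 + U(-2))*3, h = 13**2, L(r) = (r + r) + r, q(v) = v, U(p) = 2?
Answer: 12/181 ≈ 0.066298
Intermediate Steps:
L(r) = 3*r (L(r) = 2*r + r = 3*r)
h = 169
M(T) = 15 (M(T) = (3 + 2)*3 = 5*3 = 15)
1/(1/L(q(4)) + M(h)) = 1/(1/(3*4) + 15) = 1/(1/12 + 15) = 1/(181/12) = 12/181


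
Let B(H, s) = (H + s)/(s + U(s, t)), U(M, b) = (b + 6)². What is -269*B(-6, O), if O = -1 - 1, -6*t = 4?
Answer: 9684/119 ≈ 81.378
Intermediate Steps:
t = -⅔ (t = -⅙*4 = -⅔ ≈ -0.66667)
O = -2
U(M, b) = (6 + b)²
B(H, s) = (H + s)/(256/9 + s) (B(H, s) = (H + s)/(s + (6 - ⅔)²) = (H + s)/(s + (16/3)²) = (H + s)/(s + 256/9) = (H + s)/(256/9 + s))
-269*B(-6, O) = -2421*(-6 - 2)/(256 + 9*(-2)) = -2421*(-8)/(256 - 18) = -2421*(-8)/238 = -269*(-36/119) = 9684/119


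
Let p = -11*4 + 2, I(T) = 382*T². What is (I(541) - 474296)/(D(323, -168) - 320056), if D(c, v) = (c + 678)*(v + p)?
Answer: -55664923/265133 ≈ -209.95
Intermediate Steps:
p = -42 (p = -44 + 2 = -42)
D(c, v) = (-42 + v)*(678 + c) (D(c, v) = (c + 678)*(v - 42) = (678 + c)*(-42 + v) = (-42 + v)*(678 + c))
(I(541) - 474296)/(D(323, -168) - 320056) = (382*541² - 474296)/((-28476 - 42*323 + 678*(-168) + 323*(-168)) - 320056) = (382*292681 - 474296)/((-28476 - 13566 - 113904 - 54264) - 320056) = (111804142 - 474296)/(-210210 - 320056) = 111329846/(-530266) = 111329846*(-1/530266) = -55664923/265133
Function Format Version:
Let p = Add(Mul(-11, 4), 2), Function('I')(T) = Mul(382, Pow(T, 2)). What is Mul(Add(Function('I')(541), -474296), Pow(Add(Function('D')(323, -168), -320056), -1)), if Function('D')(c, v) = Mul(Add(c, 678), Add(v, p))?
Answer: Rational(-55664923, 265133) ≈ -209.95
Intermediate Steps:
p = -42 (p = Add(-44, 2) = -42)
Function('D')(c, v) = Mul(Add(-42, v), Add(678, c)) (Function('D')(c, v) = Mul(Add(c, 678), Add(v, -42)) = Mul(Add(678, c), Add(-42, v)) = Mul(Add(-42, v), Add(678, c)))
Mul(Add(Function('I')(541), -474296), Pow(Add(Function('D')(323, -168), -320056), -1)) = Mul(Add(Mul(382, Pow(541, 2)), -474296), Pow(Add(Add(-28476, Mul(-42, 323), Mul(678, -168), Mul(323, -168)), -320056), -1)) = Mul(Add(Mul(382, 292681), -474296), Pow(Add(Add(-28476, -13566, -113904, -54264), -320056), -1)) = Mul(Add(111804142, -474296), Pow(Add(-210210, -320056), -1)) = Mul(111329846, Pow(-530266, -1)) = Mul(111329846, Rational(-1, 530266)) = Rational(-55664923, 265133)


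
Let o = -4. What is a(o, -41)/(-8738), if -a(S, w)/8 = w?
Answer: -164/4369 ≈ -0.037537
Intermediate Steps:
a(S, w) = -8*w
a(o, -41)/(-8738) = -8*(-41)/(-8738) = 328*(-1/8738) = -164/4369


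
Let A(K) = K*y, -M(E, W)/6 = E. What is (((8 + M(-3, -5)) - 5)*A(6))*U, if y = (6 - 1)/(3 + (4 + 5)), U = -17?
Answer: -1785/2 ≈ -892.50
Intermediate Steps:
M(E, W) = -6*E
y = 5/12 (y = 5/(3 + 9) = 5/12 ≈ 0.41667)
A(K) = 5*K/12 (A(K) = K*(5/12) = 5*K/12)
(((8 + M(-3, -5)) - 5)*A(6))*U = (((8 - 6*(-3)) - 5)*((5/12)*6))*(-17) = (((8 + 18) - 5)*(5/2))*(-17) = ((26 - 5)*(5/2))*(-17) = (21*(5/2))*(-17) = (105/2)*(-17) = -1785/2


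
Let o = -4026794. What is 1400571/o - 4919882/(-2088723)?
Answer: 16885946457475/8410857244062 ≈ 2.0076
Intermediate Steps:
1400571/o - 4919882/(-2088723) = 1400571/(-4026794) - 4919882/(-2088723) = 1400571*(-1/4026794) - 4919882*(-1/2088723) = -1400571/4026794 + 4919882/2088723 = 16885946457475/8410857244062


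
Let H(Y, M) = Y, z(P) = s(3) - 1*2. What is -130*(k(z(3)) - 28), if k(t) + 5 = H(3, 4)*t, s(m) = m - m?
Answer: 5070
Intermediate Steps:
s(m) = 0
z(P) = -2 (z(P) = 0 - 1*2 = 0 - 2 = -2)
k(t) = -5 + 3*t
-130*(k(z(3)) - 28) = -130*((-5 + 3*(-2)) - 28) = -130*((-5 - 6) - 28) = -130*(-11 - 28) = -130*(-39) = 5070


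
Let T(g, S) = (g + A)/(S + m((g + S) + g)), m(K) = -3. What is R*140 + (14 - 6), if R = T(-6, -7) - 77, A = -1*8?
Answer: -10576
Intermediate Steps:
A = -8
T(g, S) = (-8 + g)/(-3 + S) (T(g, S) = (g - 8)/(S - 3) = (-8 + g)/(-3 + S))
R = -378/5 (R = (-8 - 6)/(-3 - 7) - 77 = -14/(-10) - 77 = -⅒*(-14) - 77 = 7/5 - 77 = -378/5 ≈ -75.600)
R*140 + (14 - 6) = -378/5*140 + (14 - 6) = -10584 + 8 = -10576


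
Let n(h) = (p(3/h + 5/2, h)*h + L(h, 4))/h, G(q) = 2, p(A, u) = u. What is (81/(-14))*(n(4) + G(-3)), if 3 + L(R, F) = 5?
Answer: -1053/28 ≈ -37.607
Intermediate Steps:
L(R, F) = 2 (L(R, F) = -3 + 5 = 2)
n(h) = (2 + h²)/h (n(h) = (h*h + 2)/h = (h² + 2)/h = (2 + h²)/h)
(81/(-14))*(n(4) + G(-3)) = (81/(-14))*((4 + 2/4) + 2) = (81*(-1/14))*((4 + 2*(¼)) + 2) = -81*((4 + ½) + 2)/14 = -81*(9/2 + 2)/14 = -81/14*13/2 = -1053/28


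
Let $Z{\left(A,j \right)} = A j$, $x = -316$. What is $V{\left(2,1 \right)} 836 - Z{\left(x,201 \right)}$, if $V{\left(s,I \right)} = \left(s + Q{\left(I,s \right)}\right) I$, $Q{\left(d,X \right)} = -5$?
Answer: $61008$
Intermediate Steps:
$V{\left(s,I \right)} = I \left(-5 + s\right)$ ($V{\left(s,I \right)} = \left(s - 5\right) I = \left(-5 + s\right) I = I \left(-5 + s\right)$)
$V{\left(2,1 \right)} 836 - Z{\left(x,201 \right)} = 1 \left(-5 + 2\right) 836 - \left(-316\right) 201 = 1 \left(-3\right) 836 - -63516 = \left(-3\right) 836 + 63516 = -2508 + 63516 = 61008$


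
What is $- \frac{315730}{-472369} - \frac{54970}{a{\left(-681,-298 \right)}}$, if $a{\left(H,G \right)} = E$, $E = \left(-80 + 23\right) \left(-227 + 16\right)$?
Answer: $- \frac{22168839220}{5681181963} \approx -3.9022$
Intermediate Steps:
$E = 12027$ ($E = \left(-57\right) \left(-211\right) = 12027$)
$a{\left(H,G \right)} = 12027$
$- \frac{315730}{-472369} - \frac{54970}{a{\left(-681,-298 \right)}} = - \frac{315730}{-472369} - \frac{54970}{12027} = \left(-315730\right) \left(- \frac{1}{472369}\right) - \frac{54970}{12027} = \frac{315730}{472369} - \frac{54970}{12027} = - \frac{22168839220}{5681181963}$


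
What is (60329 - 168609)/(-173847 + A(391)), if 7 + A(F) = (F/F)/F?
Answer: 42337480/67976913 ≈ 0.62282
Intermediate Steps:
A(F) = -7 + 1/F (A(F) = -7 + (F/F)/F = -7 + 1/F)
(60329 - 168609)/(-173847 + A(391)) = (60329 - 168609)/(-173847 + (-7 + 1/391)) = -108280/(-173847 + (-7 + 1/391)) = -108280/(-173847 - 2736/391) = -108280/(-67976913/391) = -108280*(-391/67976913) = 42337480/67976913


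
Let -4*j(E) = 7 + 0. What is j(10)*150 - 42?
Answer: -609/2 ≈ -304.50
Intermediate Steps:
j(E) = -7/4 (j(E) = -(7 + 0)/4 = -¼*7 = -7/4)
j(10)*150 - 42 = -7/4*150 - 42 = -525/2 - 42 = -609/2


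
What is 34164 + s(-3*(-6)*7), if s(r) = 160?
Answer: 34324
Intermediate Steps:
34164 + s(-3*(-6)*7) = 34164 + 160 = 34324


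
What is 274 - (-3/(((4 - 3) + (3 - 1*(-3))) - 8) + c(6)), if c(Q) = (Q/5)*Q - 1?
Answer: 1324/5 ≈ 264.80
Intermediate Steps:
c(Q) = -1 + Q²/5 (c(Q) = (Q*(⅕))*Q - 1 = (Q/5)*Q - 1 = Q²/5 - 1 = -1 + Q²/5)
274 - (-3/(((4 - 3) + (3 - 1*(-3))) - 8) + c(6)) = 274 - (-3/(((4 - 3) + (3 - 1*(-3))) - 8) + (-1 + (⅕)*6²)) = 274 - (-3/((1 + (3 + 3)) - 8) + (-1 + (⅕)*36)) = 274 - (-3/((1 + 6) - 8) + (-1 + 36/5)) = 274 - (-3/(7 - 8) + 31/5) = 274 - (-3/(-1) + 31/5) = 274 - (-3*(-1) + 31/5) = 274 - (3 + 31/5) = 274 - 1*46/5 = 274 - 46/5 = 1324/5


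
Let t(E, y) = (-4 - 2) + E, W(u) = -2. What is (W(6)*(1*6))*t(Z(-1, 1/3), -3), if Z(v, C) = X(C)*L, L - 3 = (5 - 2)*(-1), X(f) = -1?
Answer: 72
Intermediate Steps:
L = 0 (L = 3 + (5 - 2)*(-1) = 3 + 3*(-1) = 3 - 3 = 0)
Z(v, C) = 0 (Z(v, C) = -1*0 = 0)
t(E, y) = -6 + E
(W(6)*(1*6))*t(Z(-1, 1/3), -3) = (-2*6)*(-6 + 0) = -2*6*(-6) = -12*(-6) = 72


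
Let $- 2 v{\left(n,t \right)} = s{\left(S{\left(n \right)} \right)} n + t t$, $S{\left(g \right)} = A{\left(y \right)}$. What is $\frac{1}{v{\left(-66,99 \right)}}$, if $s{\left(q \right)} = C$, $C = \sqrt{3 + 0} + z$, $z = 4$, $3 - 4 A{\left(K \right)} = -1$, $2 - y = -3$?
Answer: $- \frac{578}{2755797} - \frac{4 \sqrt{3}}{2755797} \approx -0.00021225$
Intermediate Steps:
$y = 5$ ($y = 2 - -3 = 2 + 3 = 5$)
$A{\left(K \right)} = 1$ ($A{\left(K \right)} = \frac{3}{4} - - \frac{1}{4} = \frac{3}{4} + \frac{1}{4} = 1$)
$S{\left(g \right)} = 1$
$C = 4 + \sqrt{3}$ ($C = \sqrt{3 + 0} + 4 = \sqrt{3} + 4 = 4 + \sqrt{3} \approx 5.732$)
$s{\left(q \right)} = 4 + \sqrt{3}$
$v{\left(n,t \right)} = - \frac{t^{2}}{2} - \frac{n \left(4 + \sqrt{3}\right)}{2}$ ($v{\left(n,t \right)} = - \frac{\left(4 + \sqrt{3}\right) n + t t}{2} = - \frac{n \left(4 + \sqrt{3}\right) + t^{2}}{2} = - \frac{t^{2} + n \left(4 + \sqrt{3}\right)}{2} = - \frac{t^{2}}{2} - \frac{n \left(4 + \sqrt{3}\right)}{2}$)
$\frac{1}{v{\left(-66,99 \right)}} = \frac{1}{- \frac{99^{2}}{2} - - 33 \left(4 + \sqrt{3}\right)} = \frac{1}{\left(- \frac{1}{2}\right) 9801 + \left(132 + 33 \sqrt{3}\right)} = \frac{1}{- \frac{9801}{2} + \left(132 + 33 \sqrt{3}\right)} = \frac{1}{- \frac{9537}{2} + 33 \sqrt{3}}$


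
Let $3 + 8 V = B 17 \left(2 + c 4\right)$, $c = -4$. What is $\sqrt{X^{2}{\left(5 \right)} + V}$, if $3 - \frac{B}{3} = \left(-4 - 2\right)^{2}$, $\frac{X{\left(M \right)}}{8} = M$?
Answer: $\frac{\sqrt{72718}}{4} \approx 67.416$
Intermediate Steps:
$X{\left(M \right)} = 8 M$
$B = -99$ ($B = 9 - 3 \left(-4 - 2\right)^{2} = 9 - 3 \left(-6\right)^{2} = 9 - 108 = -99$)
$V = \frac{23559}{8}$ ($V = - \frac{3}{8} + \frac{\left(-99\right) 17 \left(2 - 16\right)}{8} = - \frac{3}{8} + \frac{\left(-1683\right) \left(2 - 16\right)}{8} = - \frac{3}{8} + \frac{\left(-1683\right) \left(-14\right)}{8} = - \frac{3}{8} + \frac{1}{8} \cdot 23562 = - \frac{3}{8} + \frac{11781}{4} = \frac{23559}{8} \approx 2944.9$)
$\sqrt{X^{2}{\left(5 \right)} + V} = \sqrt{\left(8 \cdot 5\right)^{2} + \frac{23559}{8}} = \sqrt{40^{2} + \frac{23559}{8}} = \sqrt{1600 + \frac{23559}{8}} = \sqrt{\frac{36359}{8}} = \frac{\sqrt{72718}}{4}$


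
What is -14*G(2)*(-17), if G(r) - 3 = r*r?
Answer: 1666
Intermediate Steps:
G(r) = 3 + r² (G(r) = 3 + r*r = 3 + r²)
-14*G(2)*(-17) = -14*(3 + 2²)*(-17) = -14*(3 + 4)*(-17) = -14*7*(-17) = -98*(-17) = 1666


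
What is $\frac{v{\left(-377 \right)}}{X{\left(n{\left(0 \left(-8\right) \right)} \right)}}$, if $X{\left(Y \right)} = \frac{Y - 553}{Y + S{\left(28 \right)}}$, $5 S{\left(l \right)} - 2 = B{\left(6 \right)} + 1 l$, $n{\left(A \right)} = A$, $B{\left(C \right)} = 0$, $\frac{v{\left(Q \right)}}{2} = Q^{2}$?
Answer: $- \frac{1705548}{553} \approx -3084.2$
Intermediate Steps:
$v{\left(Q \right)} = 2 Q^{2}$
$S{\left(l \right)} = \frac{2}{5} + \frac{l}{5}$ ($S{\left(l \right)} = \frac{2}{5} + \frac{0 + 1 l}{5} = \frac{2}{5} + \frac{0 + l}{5} = \frac{2}{5} + \frac{l}{5}$)
$X{\left(Y \right)} = \frac{-553 + Y}{6 + Y}$ ($X{\left(Y \right)} = \frac{Y - 553}{Y + \left(\frac{2}{5} + \frac{1}{5} \cdot 28\right)} = \frac{-553 + Y}{Y + \left(\frac{2}{5} + \frac{28}{5}\right)} = \frac{-553 + Y}{Y + 6} = \frac{-553 + Y}{6 + Y}$)
$\frac{v{\left(-377 \right)}}{X{\left(n{\left(0 \left(-8\right) \right)} \right)}} = \frac{2 \left(-377\right)^{2}}{\frac{1}{6 + 0 \left(-8\right)} \left(-553 + 0 \left(-8\right)\right)} = \frac{2 \cdot 142129}{\frac{1}{6 + 0} \left(-553 + 0\right)} = \frac{284258}{\frac{1}{6} \left(-553\right)} = \frac{284258}{- \frac{553}{6}} = 284258 \left(- \frac{6}{553}\right) = - \frac{1705548}{553}$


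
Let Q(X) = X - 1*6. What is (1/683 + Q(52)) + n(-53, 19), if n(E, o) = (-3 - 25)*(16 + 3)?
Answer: -331937/683 ≈ -486.00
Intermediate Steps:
n(E, o) = -532 (n(E, o) = -28*19 = -532)
Q(X) = -6 + X (Q(X) = X - 6 = -6 + X)
(1/683 + Q(52)) + n(-53, 19) = (1/683 + (-6 + 52)) - 532 = (1/683 + 46) - 532 = 31419/683 - 532 = -331937/683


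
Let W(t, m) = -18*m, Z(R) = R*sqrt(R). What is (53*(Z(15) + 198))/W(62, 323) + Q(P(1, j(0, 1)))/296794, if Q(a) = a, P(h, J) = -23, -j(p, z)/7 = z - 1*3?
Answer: -173038331/95864462 - 265*sqrt(15)/1938 ≈ -2.3346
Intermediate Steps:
j(p, z) = 21 - 7*z (j(p, z) = -7*(z - 1*3) = -7*(z - 3) = -7*(-3 + z) = 21 - 7*z)
Z(R) = R**(3/2)
(53*(Z(15) + 198))/W(62, 323) + Q(P(1, j(0, 1)))/296794 = (53*(15**(3/2) + 198))/((-18*323)) - 23/296794 = (53*(15*sqrt(15) + 198))/(-5814) - 23*1/296794 = (53*(198 + 15*sqrt(15)))*(-1/5814) - 23/296794 = (10494 + 795*sqrt(15))*(-1/5814) - 23/296794 = (-583/323 - 265*sqrt(15)/1938) - 23/296794 = -173038331/95864462 - 265*sqrt(15)/1938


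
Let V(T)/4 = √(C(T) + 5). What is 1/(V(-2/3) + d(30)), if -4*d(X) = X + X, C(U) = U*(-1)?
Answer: -45/403 - 4*√51/403 ≈ -0.18255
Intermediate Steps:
C(U) = -U
d(X) = -X/2 (d(X) = -(X + X)/4 = -X/2)
V(T) = 4*√(5 - T) (V(T) = 4*√(-T + 5) = 4*√(5 - T))
1/(V(-2/3) + d(30)) = 1/(4*√(5 - (-2)/3) - ½*30) = 1/(4*√(5 - (-2)/3) - 15) = 1/(4*√(5 - 1*(-⅔)) - 15) = 1/(4*√(5 + ⅔) - 15) = 1/(4*√(17/3) - 15) = 1/(4*(√51/3) - 15) = 1/(4*√51/3 - 15) = 1/(-15 + 4*√51/3)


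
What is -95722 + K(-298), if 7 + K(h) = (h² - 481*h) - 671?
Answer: 135742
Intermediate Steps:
K(h) = -678 + h² - 481*h (K(h) = -7 + ((h² - 481*h) - 671) = -7 + (-671 + h² - 481*h) = -678 + h² - 481*h)
-95722 + K(-298) = -95722 + (-678 + (-298)² - 481*(-298)) = -95722 + (-678 + 88804 + 143338) = -95722 + 231464 = 135742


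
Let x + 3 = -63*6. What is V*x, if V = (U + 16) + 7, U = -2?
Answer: -8001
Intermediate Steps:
x = -381 (x = -3 - 63*6 = -3 - 378 = -381)
V = 21 (V = (-2 + 16) + 7 = 14 + 7 = 21)
V*x = 21*(-381) = -8001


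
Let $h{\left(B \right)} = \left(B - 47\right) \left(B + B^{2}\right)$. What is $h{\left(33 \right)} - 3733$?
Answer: $-19441$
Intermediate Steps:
$h{\left(B \right)} = \left(-47 + B\right) \left(B + B^{2}\right)$
$h{\left(33 \right)} - 3733 = 33 \left(-47 + 33^{2} - 1518\right) - 3733 = 33 \left(-47 + 1089 - 1518\right) - 3733 = 33 \left(-476\right) - 3733 = -15708 - 3733 = -19441$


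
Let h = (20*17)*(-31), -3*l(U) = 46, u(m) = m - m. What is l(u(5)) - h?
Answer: 31574/3 ≈ 10525.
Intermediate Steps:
u(m) = 0
l(U) = -46/3 (l(U) = -1/3*46 = -46/3)
h = -10540 (h = 340*(-31) = -10540)
l(u(5)) - h = -46/3 - 1*(-10540) = -46/3 + 10540 = 31574/3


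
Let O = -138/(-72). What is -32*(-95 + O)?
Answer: 8936/3 ≈ 2978.7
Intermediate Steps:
O = 23/12 (O = -138*(-1/72) = 23/12 ≈ 1.9167)
-32*(-95 + O) = -32*(-95 + 23/12) = -32*(-1117/12) = 8936/3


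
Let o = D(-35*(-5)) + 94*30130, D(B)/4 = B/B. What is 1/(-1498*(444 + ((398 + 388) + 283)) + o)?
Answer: 1/565750 ≈ 1.7676e-6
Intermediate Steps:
D(B) = 4 (D(B) = 4*(B/B) = 4*1 = 4)
o = 2832224 (o = 4 + 94*30130 = 4 + 2832220 = 2832224)
1/(-1498*(444 + ((398 + 388) + 283)) + o) = 1/(-1498*(444 + ((398 + 388) + 283)) + 2832224) = 1/(-1498*(444 + (786 + 283)) + 2832224) = 1/(-1498*(444 + 1069) + 2832224) = 1/(-1498*1513 + 2832224) = 1/(-2266474 + 2832224) = 1/565750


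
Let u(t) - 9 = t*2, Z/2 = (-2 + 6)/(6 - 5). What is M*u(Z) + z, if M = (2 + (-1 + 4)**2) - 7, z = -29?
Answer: 71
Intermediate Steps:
Z = 8 (Z = 2*((-2 + 6)/(6 - 5)) = 2*(4/1) = 2*(4*1) = 2*4 = 8)
u(t) = 9 + 2*t (u(t) = 9 + t*2 = 9 + 2*t)
M = 4 (M = (2 + 3**2) - 7 = (2 + 9) - 7 = 11 - 7 = 4)
M*u(Z) + z = 4*(9 + 2*8) - 29 = 4*(9 + 16) - 29 = 4*25 - 29 = 100 - 29 = 71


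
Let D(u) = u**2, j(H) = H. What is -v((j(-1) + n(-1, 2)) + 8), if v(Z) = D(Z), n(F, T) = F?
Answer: -36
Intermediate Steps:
v(Z) = Z**2
-v((j(-1) + n(-1, 2)) + 8) = -((-1 - 1) + 8)**2 = -(-2 + 8)**2 = -1*6**2 = -1*36 = -36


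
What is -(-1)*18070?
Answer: 18070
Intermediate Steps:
-(-1)*18070 = -1*(-18070) = 18070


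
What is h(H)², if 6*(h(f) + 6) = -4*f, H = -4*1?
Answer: 100/9 ≈ 11.111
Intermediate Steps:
H = -4
h(f) = -6 - 2*f/3 (h(f) = -6 + (-4*f)/6 = -6 - 2*f/3)
h(H)² = (-6 - ⅔*(-4))² = (-6 + 8/3)² = (-10/3)² = 100/9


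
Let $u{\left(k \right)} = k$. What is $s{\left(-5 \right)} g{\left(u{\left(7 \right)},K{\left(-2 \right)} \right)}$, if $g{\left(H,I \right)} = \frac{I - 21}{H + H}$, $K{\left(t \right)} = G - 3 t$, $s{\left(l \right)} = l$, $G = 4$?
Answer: $\frac{55}{14} \approx 3.9286$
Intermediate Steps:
$K{\left(t \right)} = 4 - 3 t$
$g{\left(H,I \right)} = \frac{-21 + I}{2 H}$ ($g{\left(H,I \right)} = \frac{I - 21}{2 H} = \left(-21 + I\right) \frac{1}{2 H} = \frac{-21 + I}{2 H}$)
$s{\left(-5 \right)} g{\left(u{\left(7 \right)},K{\left(-2 \right)} \right)} = - 5 \frac{-21 + \left(4 - -6\right)}{2 \cdot 7} = - 5 \cdot \frac{1}{2} \cdot \frac{1}{7} \left(-21 + \left(4 + 6\right)\right) = - 5 \cdot \frac{1}{2} \cdot \frac{1}{7} \left(-21 + 10\right) = - 5 \cdot \frac{1}{2} \cdot \frac{1}{7} \left(-11\right) = \left(-5\right) \left(- \frac{11}{14}\right) = \frac{55}{14}$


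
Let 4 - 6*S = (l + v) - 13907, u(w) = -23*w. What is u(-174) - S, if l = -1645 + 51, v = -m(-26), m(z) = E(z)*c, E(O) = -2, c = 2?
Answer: 2837/2 ≈ 1418.5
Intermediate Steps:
m(z) = -4 (m(z) = -2*2 = -4)
v = 4 (v = -1*(-4) = 4)
l = -1594
S = 5167/2 (S = ⅔ - ((-1594 + 4) - 13907)/6 = ⅔ - (-1590 - 13907)/6 = ⅔ - ⅙*(-15497) = ⅔ + 15497/6 = 5167/2 ≈ 2583.5)
u(-174) - S = -23*(-174) - 1*5167/2 = 4002 - 5167/2 = 2837/2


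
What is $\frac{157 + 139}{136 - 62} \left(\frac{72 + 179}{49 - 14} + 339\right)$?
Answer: $\frac{48464}{35} \approx 1384.7$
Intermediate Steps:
$\frac{157 + 139}{136 - 62} \left(\frac{72 + 179}{49 - 14} + 339\right) = \frac{296}{74} \left(\frac{251}{35} + 339\right) = 296 \cdot \frac{1}{74} \left(251 \cdot \frac{1}{35} + 339\right) = 4 \left(\frac{251}{35} + 339\right) = 4 \cdot \frac{12116}{35} = \frac{48464}{35}$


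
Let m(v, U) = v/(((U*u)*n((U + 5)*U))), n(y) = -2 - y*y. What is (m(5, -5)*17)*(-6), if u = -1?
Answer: 51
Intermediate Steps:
n(y) = -2 - y**2
m(v, U) = -v/(U*(-2 - U**2*(5 + U)**2)) (m(v, U) = v/(((U*(-1))*(-2 - ((U + 5)*U)**2))) = v/(((-U)*(-2 - ((5 + U)*U)**2))) = v/(((-U)*(-2 - (U*(5 + U))**2))) = v/(((-U)*(-2 - U**2*(5 + U)**2))) = v/((-U*(-2 - U**2*(5 + U)**2))) = v*(-1/(U*(-2 - U**2*(5 + U)**2))) = -v/(U*(-2 - U**2*(5 + U)**2)))
(m(5, -5)*17)*(-6) = ((5/(-5*(2 + (-5)**2*(5 - 5)**2)))*17)*(-6) = ((5*(-1/5)/(2 + 25*0**2))*17)*(-6) = ((5*(-1/5)/(2 + 25*0))*17)*(-6) = ((5*(-1/5)/(2 + 0))*17)*(-6) = ((5*(-1/5)/2)*17)*(-6) = ((5*(-1/5)*(1/2))*17)*(-6) = -1/2*17*(-6) = -17/2*(-6) = 51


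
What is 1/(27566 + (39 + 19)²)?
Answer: 1/30930 ≈ 3.2331e-5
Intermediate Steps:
1/(27566 + (39 + 19)²) = 1/(27566 + 58²) = 1/(27566 + 3364) = 1/30930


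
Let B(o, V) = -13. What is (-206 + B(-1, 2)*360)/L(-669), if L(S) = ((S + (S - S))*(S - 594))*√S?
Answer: 4886*I*√669/565269543 ≈ 0.00022357*I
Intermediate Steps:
L(S) = S^(3/2)*(-594 + S) (L(S) = ((S + 0)*(-594 + S))*√S = (S*(-594 + S))*√S = S^(3/2)*(-594 + S))
(-206 + B(-1, 2)*360)/L(-669) = (-206 - 13*360)/(((-669)^(3/2)*(-594 - 669))) = (-206 - 4680)/((-669*I*√669*(-1263))) = -4886*(-I*√669/565269543) = -(-4886)*I*√669/565269543 = 4886*I*√669/565269543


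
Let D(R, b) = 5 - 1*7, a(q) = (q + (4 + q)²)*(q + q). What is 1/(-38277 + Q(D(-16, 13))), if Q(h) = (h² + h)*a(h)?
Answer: -1/38293 ≈ -2.6114e-5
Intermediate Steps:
a(q) = 2*q*(q + (4 + q)²) (a(q) = (q + (4 + q)²)*(2*q) = 2*q*(q + (4 + q)²))
D(R, b) = -2 (D(R, b) = 5 - 7 = -2)
Q(h) = 2*h*(h + h²)*(h + (4 + h)²) (Q(h) = (h² + h)*(2*h*(h + (4 + h)²)) = (h + h²)*(2*h*(h + (4 + h)²)) = 2*h*(h + h²)*(h + (4 + h)²))
1/(-38277 + Q(D(-16, 13))) = 1/(-38277 + 2*(-2)²*(1 - 2)*(-2 + (4 - 2)²)) = 1/(-38277 + 2*4*(-1)*(-2 + 2²)) = 1/(-38277 + 2*4*(-1)*(-2 + 4)) = 1/(-38277 + 2*4*(-1)*2) = 1/(-38277 - 16) = 1/(-38293) = -1/38293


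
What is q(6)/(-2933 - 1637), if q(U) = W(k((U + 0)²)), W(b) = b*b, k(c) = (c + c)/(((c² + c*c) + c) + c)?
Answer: -1/6256330 ≈ -1.5984e-7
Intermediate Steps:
k(c) = 2*c/(2*c + 2*c²) (k(c) = (2*c)/(((c² + c²) + c) + c) = (2*c)/((2*c² + c) + c) = (2*c)/((c + 2*c²) + c) = (2*c)/(2*c + 2*c²) = 2*c/(2*c + 2*c²))
W(b) = b²
q(U) = (1 + U²)⁻² (q(U) = (1/(1 + (U + 0)²))² = (1/(1 + U²))² = (1 + U²)⁻²)
q(6)/(-2933 - 1637) = 1/((1 + 6²)²*(-2933 - 1637)) = 1/((1 + 36)²*(-4570)) = -1/4570/37² = (1/1369)*(-1/4570) = -1/6256330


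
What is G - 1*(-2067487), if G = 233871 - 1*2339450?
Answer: -38092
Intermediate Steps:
G = -2105579 (G = 233871 - 2339450 = -2105579)
G - 1*(-2067487) = -2105579 - 1*(-2067487) = -2105579 + 2067487 = -38092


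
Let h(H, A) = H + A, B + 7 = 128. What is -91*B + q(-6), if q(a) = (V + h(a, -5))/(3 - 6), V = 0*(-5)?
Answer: -33022/3 ≈ -11007.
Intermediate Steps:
B = 121 (B = -7 + 128 = 121)
h(H, A) = A + H
V = 0
q(a) = 5/3 - a/3 (q(a) = (0 + (-5 + a))/(3 - 6) = (-5 + a)/(-3) = (-5 + a)*(-1/3) = 5/3 - a/3)
-91*B + q(-6) = -91*121 + (5/3 - 1/3*(-6)) = -11011 + (5/3 + 2) = -11011 + 11/3 = -33022/3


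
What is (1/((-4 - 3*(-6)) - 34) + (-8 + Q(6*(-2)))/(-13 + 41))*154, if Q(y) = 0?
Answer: -517/10 ≈ -51.700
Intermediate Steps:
(1/((-4 - 3*(-6)) - 34) + (-8 + Q(6*(-2)))/(-13 + 41))*154 = (1/((-4 - 3*(-6)) - 34) + (-8 + 0)/(-13 + 41))*154 = (1/((-4 + 18) - 34) - 8/28)*154 = (1/(14 - 34) - 8*1/28)*154 = (1/(-20) - 2/7)*154 = (-1/20 - 2/7)*154 = -47/140*154 = -517/10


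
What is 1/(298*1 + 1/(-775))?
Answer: 775/230949 ≈ 0.0033557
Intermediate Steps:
1/(298*1 + 1/(-775)) = 1/(298 - 1/775) = 1/(230949/775) = 775/230949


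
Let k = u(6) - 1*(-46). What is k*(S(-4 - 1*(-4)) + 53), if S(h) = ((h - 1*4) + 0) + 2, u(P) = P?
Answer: 2652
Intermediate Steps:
k = 52 (k = 6 - 1*(-46) = 6 + 46 = 52)
S(h) = -2 + h (S(h) = ((h - 4) + 0) + 2 = ((-4 + h) + 0) + 2 = (-4 + h) + 2 = -2 + h)
k*(S(-4 - 1*(-4)) + 53) = 52*((-2 + (-4 - 1*(-4))) + 53) = 52*((-2 + (-4 + 4)) + 53) = 52*((-2 + 0) + 53) = 52*(-2 + 53) = 52*51 = 2652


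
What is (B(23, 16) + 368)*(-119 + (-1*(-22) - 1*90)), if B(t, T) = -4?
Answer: -68068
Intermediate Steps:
(B(23, 16) + 368)*(-119 + (-1*(-22) - 1*90)) = (-4 + 368)*(-119 + (-1*(-22) - 1*90)) = 364*(-119 + (22 - 90)) = 364*(-119 - 68) = 364*(-187) = -68068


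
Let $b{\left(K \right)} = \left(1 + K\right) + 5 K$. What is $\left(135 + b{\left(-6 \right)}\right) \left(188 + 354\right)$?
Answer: $54200$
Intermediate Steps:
$b{\left(K \right)} = 1 + 6 K$
$\left(135 + b{\left(-6 \right)}\right) \left(188 + 354\right) = \left(135 + \left(1 + 6 \left(-6\right)\right)\right) \left(188 + 354\right) = \left(135 + \left(1 - 36\right)\right) 542 = \left(135 - 35\right) 542 = 100 \cdot 542 = 54200$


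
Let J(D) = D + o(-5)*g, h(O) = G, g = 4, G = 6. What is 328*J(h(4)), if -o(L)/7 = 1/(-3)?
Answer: 15088/3 ≈ 5029.3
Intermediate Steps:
o(L) = 7/3 (o(L) = -7/(-3) = -7*(-⅓) = 7/3)
h(O) = 6
J(D) = 28/3 + D (J(D) = D + (7/3)*4 = D + 28/3 = 28/3 + D)
328*J(h(4)) = 328*(28/3 + 6) = 328*(46/3) = 15088/3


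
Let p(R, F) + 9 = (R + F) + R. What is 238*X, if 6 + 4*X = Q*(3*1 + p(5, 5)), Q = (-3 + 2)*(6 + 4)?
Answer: -5712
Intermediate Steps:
Q = -10 (Q = -1*10 = -10)
p(R, F) = -9 + F + 2*R (p(R, F) = -9 + ((R + F) + R) = -9 + ((F + R) + R) = -9 + (F + 2*R) = -9 + F + 2*R)
X = -24 (X = -3/2 + (-10*(3*1 + (-9 + 5 + 2*5)))/4 = -3/2 + (-10*(3 + (-9 + 5 + 10)))/4 = -3/2 + (-10*(3 + 6))/4 = -3/2 + (-10*9)/4 = -3/2 + (1/4)*(-90) = -3/2 - 45/2 = -24)
238*X = 238*(-24) = -5712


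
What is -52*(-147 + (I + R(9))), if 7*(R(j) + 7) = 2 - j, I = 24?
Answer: 6812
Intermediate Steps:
R(j) = -47/7 - j/7 (R(j) = -7 + (2 - j)/7 = -7 + (2/7 - j/7) = -47/7 - j/7)
-52*(-147 + (I + R(9))) = -52*(-147 + (24 + (-47/7 - ⅐*9))) = -52*(-147 + (24 + (-47/7 - 9/7))) = -52*(-147 + (24 - 8)) = -52*(-147 + 16) = -52*(-131) = 6812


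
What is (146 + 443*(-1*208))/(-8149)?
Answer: 91998/8149 ≈ 11.289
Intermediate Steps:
(146 + 443*(-1*208))/(-8149) = (146 + 443*(-208))*(-1/8149) = (146 - 92144)*(-1/8149) = -91998*(-1/8149) = 91998/8149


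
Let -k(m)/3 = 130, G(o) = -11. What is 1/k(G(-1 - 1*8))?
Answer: -1/390 ≈ -0.0025641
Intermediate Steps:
k(m) = -390 (k(m) = -3*130 = -390)
1/k(G(-1 - 1*8)) = 1/(-390) = -1/390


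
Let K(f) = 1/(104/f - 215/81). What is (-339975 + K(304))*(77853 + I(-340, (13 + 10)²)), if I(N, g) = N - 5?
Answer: -187538756198724/7117 ≈ -2.6351e+10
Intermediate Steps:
I(N, g) = -5 + N
K(f) = 1/(-215/81 + 104/f) (K(f) = 1/(104/f - 215*1/81) = 1/(104/f - 215/81) = 1/(-215/81 + 104/f))
(-339975 + K(304))*(77853 + I(-340, (13 + 10)²)) = (-339975 - 81*304/(-8424 + 215*304))*(77853 + (-5 - 340)) = (-339975 - 81*304/(-8424 + 65360))*(77853 - 345) = (-339975 - 81*304/56936)*77508 = (-339975 - 81*304*1/56936)*77508 = (-339975 - 3078/7117)*77508 = -2419605153/7117*77508 = -187538756198724/7117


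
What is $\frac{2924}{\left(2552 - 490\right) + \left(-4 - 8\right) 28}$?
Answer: $\frac{1462}{863} \approx 1.6941$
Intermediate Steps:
$\frac{2924}{\left(2552 - 490\right) + \left(-4 - 8\right) 28} = \frac{2924}{2062 - 336} = \frac{2924}{1726} = 2924 \cdot \frac{1}{1726} = \frac{1462}{863}$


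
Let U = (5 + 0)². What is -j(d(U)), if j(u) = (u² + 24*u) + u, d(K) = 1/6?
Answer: -151/36 ≈ -4.1944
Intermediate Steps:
U = 25 (U = 5² = 25)
d(K) = ⅙
j(u) = u² + 25*u
-j(d(U)) = -(25 + ⅙)/6 = -151/(6*6) = -1*151/36 = -151/36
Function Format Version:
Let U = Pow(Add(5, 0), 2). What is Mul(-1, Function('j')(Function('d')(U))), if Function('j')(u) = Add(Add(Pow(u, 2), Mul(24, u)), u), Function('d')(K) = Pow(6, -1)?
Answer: Rational(-151, 36) ≈ -4.1944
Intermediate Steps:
U = 25 (U = Pow(5, 2) = 25)
Function('d')(K) = Rational(1, 6)
Function('j')(u) = Add(Pow(u, 2), Mul(25, u))
Mul(-1, Function('j')(Function('d')(U))) = Mul(-1, Mul(Rational(1, 6), Add(25, Rational(1, 6)))) = Mul(-1, Mul(Rational(1, 6), Rational(151, 6))) = Mul(-1, Rational(151, 36)) = Rational(-151, 36)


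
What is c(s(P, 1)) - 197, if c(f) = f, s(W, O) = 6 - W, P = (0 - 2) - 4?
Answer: -185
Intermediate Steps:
P = -6 (P = -2 - 4 = -6)
c(s(P, 1)) - 197 = (6 - 1*(-6)) - 197 = (6 + 6) - 197 = 12 - 197 = -185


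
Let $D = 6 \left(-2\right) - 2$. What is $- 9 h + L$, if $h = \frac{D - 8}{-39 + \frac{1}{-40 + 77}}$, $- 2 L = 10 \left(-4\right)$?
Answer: $\frac{10757}{721} \approx 14.92$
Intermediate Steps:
$L = 20$ ($L = - \frac{10 \left(-4\right)}{2} = \left(- \frac{1}{2}\right) \left(-40\right) = 20$)
$D = -14$ ($D = -12 - 2 = -14$)
$h = \frac{407}{721}$ ($h = \frac{-14 - 8}{-39 + \frac{1}{-40 + 77}} = - \frac{22}{-39 + \frac{1}{37}} = - \frac{22}{- \frac{1442}{37}} = \left(-22\right) \left(- \frac{37}{1442}\right) = \frac{407}{721} \approx 0.56449$)
$- 9 h + L = \left(-9\right) \frac{407}{721} + 20 = - \frac{3663}{721} + 20 = \frac{10757}{721}$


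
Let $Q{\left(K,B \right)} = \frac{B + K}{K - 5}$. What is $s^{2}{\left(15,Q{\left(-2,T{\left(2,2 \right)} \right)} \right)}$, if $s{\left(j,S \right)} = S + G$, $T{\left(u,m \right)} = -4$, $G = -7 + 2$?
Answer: $\frac{841}{49} \approx 17.163$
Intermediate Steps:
$G = -5$
$Q{\left(K,B \right)} = \frac{B + K}{-5 + K}$
$s{\left(j,S \right)} = -5 + S$ ($s{\left(j,S \right)} = S - 5 = -5 + S$)
$s^{2}{\left(15,Q{\left(-2,T{\left(2,2 \right)} \right)} \right)} = \left(-5 + \frac{-4 - 2}{-5 - 2}\right)^{2} = \left(-5 + \frac{1}{-7} \left(-6\right)\right)^{2} = \left(-5 - - \frac{6}{7}\right)^{2} = \left(-5 + \frac{6}{7}\right)^{2} = \left(- \frac{29}{7}\right)^{2} = \frac{841}{49}$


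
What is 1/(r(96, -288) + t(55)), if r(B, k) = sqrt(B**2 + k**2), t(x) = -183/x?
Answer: 3355/92916837 + 96800*sqrt(10)/92916837 ≈ 0.0033305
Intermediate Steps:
1/(r(96, -288) + t(55)) = 1/(sqrt(96**2 + (-288)**2) - 183/55) = 1/(sqrt(9216 + 82944) - 183*1/55) = 1/(sqrt(92160) - 183/55) = 1/(96*sqrt(10) - 183/55) = 1/(-183/55 + 96*sqrt(10))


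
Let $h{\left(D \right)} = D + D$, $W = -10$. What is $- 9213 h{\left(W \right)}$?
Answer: $184260$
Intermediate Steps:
$h{\left(D \right)} = 2 D$
$- 9213 h{\left(W \right)} = - 9213 \cdot 2 \left(-10\right) = \left(-9213\right) \left(-20\right) = 184260$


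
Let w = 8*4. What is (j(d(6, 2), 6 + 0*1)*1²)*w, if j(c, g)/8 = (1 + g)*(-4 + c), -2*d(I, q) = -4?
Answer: -3584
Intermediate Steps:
d(I, q) = 2 (d(I, q) = -½*(-4) = 2)
w = 32
j(c, g) = 8*(1 + g)*(-4 + c) (j(c, g) = 8*((1 + g)*(-4 + c)) = 8*(1 + g)*(-4 + c))
(j(d(6, 2), 6 + 0*1)*1²)*w = ((-32 - 32*(6 + 0*1) + 8*2 + 8*2*(6 + 0*1))*1²)*32 = ((-32 - 32*(6 + 0) + 16 + 8*2*(6 + 0))*1)*32 = ((-32 - 32*6 + 16 + 8*2*6)*1)*32 = ((-32 - 192 + 16 + 96)*1)*32 = -112*1*32 = -112*32 = -3584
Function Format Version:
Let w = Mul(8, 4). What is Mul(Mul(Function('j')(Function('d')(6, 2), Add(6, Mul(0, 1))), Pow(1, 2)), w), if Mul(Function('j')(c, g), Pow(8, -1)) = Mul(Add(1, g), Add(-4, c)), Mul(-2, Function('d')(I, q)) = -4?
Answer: -3584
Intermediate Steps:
Function('d')(I, q) = 2 (Function('d')(I, q) = Mul(Rational(-1, 2), -4) = 2)
w = 32
Function('j')(c, g) = Mul(8, Add(1, g), Add(-4, c)) (Function('j')(c, g) = Mul(8, Mul(Add(1, g), Add(-4, c))) = Mul(8, Add(1, g), Add(-4, c)))
Mul(Mul(Function('j')(Function('d')(6, 2), Add(6, Mul(0, 1))), Pow(1, 2)), w) = Mul(Mul(Add(-32, Mul(-32, Add(6, Mul(0, 1))), Mul(8, 2), Mul(8, 2, Add(6, Mul(0, 1)))), Pow(1, 2)), 32) = Mul(Mul(Add(-32, Mul(-32, Add(6, 0)), 16, Mul(8, 2, Add(6, 0))), 1), 32) = Mul(Mul(Add(-32, Mul(-32, 6), 16, Mul(8, 2, 6)), 1), 32) = Mul(Mul(Add(-32, -192, 16, 96), 1), 32) = Mul(Mul(-112, 1), 32) = Mul(-112, 32) = -3584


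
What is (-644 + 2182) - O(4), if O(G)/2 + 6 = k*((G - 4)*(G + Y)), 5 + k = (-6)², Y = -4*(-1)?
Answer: 1550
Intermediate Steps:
Y = 4
k = 31 (k = -5 + (-6)² = -5 + 36 = 31)
O(G) = -12 + 62*(-4 + G)*(4 + G) (O(G) = -12 + 2*(31*((G - 4)*(G + 4))) = -12 + 2*(31*((-4 + G)*(4 + G))) = -12 + 2*(31*(-4 + G)*(4 + G)) = -12 + 62*(-4 + G)*(4 + G))
(-644 + 2182) - O(4) = (-644 + 2182) - (-1004 + 62*4²) = 1538 - (-1004 + 62*16) = 1538 - (-1004 + 992) = 1538 - 1*(-12) = 1538 + 12 = 1550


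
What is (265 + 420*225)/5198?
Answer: 94765/5198 ≈ 18.231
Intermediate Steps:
(265 + 420*225)/5198 = (265 + 94500)*(1/5198) = 94765*(1/5198) = 94765/5198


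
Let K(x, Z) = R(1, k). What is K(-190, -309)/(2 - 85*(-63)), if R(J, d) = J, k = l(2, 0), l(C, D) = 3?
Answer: 1/5357 ≈ 0.00018667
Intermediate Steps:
k = 3
K(x, Z) = 1
K(-190, -309)/(2 - 85*(-63)) = 1/(2 - 85*(-63)) = 1/(2 + 5355) = 1/5357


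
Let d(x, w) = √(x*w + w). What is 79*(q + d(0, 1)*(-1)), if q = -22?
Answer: -1817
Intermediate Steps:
d(x, w) = √(w + w*x) (d(x, w) = √(w*x + w) = √(w + w*x))
79*(q + d(0, 1)*(-1)) = 79*(-22 + √(1*(1 + 0))*(-1)) = 79*(-22 + √(1*1)*(-1)) = 79*(-22 + √1*(-1)) = 79*(-22 + 1*(-1)) = 79*(-22 - 1) = 79*(-23) = -1817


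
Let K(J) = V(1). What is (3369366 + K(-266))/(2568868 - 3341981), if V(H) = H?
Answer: -3369367/773113 ≈ -4.3582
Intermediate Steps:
K(J) = 1
(3369366 + K(-266))/(2568868 - 3341981) = (3369366 + 1)/(2568868 - 3341981) = 3369367/(-773113) = 3369367*(-1/773113) = -3369367/773113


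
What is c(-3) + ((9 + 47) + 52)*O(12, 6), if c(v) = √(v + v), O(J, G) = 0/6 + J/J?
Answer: 108 + I*√6 ≈ 108.0 + 2.4495*I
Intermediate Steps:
O(J, G) = 1 (O(J, G) = 0*(⅙) + 1 = 0 + 1 = 1)
c(v) = √2*√v (c(v) = √(2*v) = √2*√v)
c(-3) + ((9 + 47) + 52)*O(12, 6) = √2*√(-3) + ((9 + 47) + 52)*1 = √2*(I*√3) + (56 + 52)*1 = I*√6 + 108*1 = I*√6 + 108 = 108 + I*√6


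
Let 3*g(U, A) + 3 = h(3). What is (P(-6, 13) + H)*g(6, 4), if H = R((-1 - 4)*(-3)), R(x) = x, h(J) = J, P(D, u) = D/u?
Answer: 0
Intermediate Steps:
g(U, A) = 0 (g(U, A) = -1 + (1/3)*3 = -1 + 1 = 0)
H = 15 (H = (-1 - 4)*(-3) = -5*(-3) = 15)
(P(-6, 13) + H)*g(6, 4) = (-6/13 + 15)*0 = (189/13)*0 = 0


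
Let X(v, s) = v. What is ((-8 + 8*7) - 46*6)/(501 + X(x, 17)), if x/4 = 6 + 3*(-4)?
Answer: -76/159 ≈ -0.47799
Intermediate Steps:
x = -24 (x = 4*(6 + 3*(-4)) = 4*(6 - 12) = 4*(-6) = -24)
((-8 + 8*7) - 46*6)/(501 + X(x, 17)) = ((-8 + 8*7) - 46*6)/(501 - 24) = ((-8 + 56) - 276)/477 = (48 - 276)*(1/477) = -228*1/477 = -76/159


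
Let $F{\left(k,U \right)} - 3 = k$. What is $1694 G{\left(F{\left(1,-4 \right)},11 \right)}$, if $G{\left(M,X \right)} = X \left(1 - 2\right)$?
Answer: $-18634$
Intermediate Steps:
$F{\left(k,U \right)} = 3 + k$
$G{\left(M,X \right)} = - X$ ($G{\left(M,X \right)} = X \left(-1\right) = - X$)
$1694 G{\left(F{\left(1,-4 \right)},11 \right)} = 1694 \left(\left(-1\right) 11\right) = 1694 \left(-11\right) = -18634$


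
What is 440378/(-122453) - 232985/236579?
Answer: -132713899067/28969808287 ≈ -4.5811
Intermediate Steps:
440378/(-122453) - 232985/236579 = 440378*(-1/122453) - 232985*1/236579 = -440378/122453 - 232985/236579 = -132713899067/28969808287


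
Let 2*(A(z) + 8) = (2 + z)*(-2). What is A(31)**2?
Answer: 1681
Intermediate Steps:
A(z) = -10 - z (A(z) = -8 + ((2 + z)*(-2))/2 = -8 + (-4 - 2*z)/2 = -8 + (-2 - z) = -10 - z)
A(31)**2 = (-10 - 1*31)**2 = (-10 - 31)**2 = (-41)**2 = 1681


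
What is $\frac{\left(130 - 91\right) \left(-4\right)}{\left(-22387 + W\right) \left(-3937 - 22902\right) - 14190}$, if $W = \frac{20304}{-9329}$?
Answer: $- \frac{1455324}{5605692701543} \approx -2.5962 \cdot 10^{-7}$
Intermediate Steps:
$W = - \frac{20304}{9329}$ ($W = 20304 \left(- \frac{1}{9329}\right) = - \frac{20304}{9329} \approx -2.1764$)
$\frac{\left(130 - 91\right) \left(-4\right)}{\left(-22387 + W\right) \left(-3937 - 22902\right) - 14190} = \frac{\left(130 - 91\right) \left(-4\right)}{\left(-22387 - \frac{20304}{9329}\right) \left(-3937 - 22902\right) - 14190} = \frac{39 \left(-4\right)}{\left(- \frac{208868627}{9329}\right) \left(-26839\right) - 14190} = - \frac{156}{\frac{5605825080053}{9329} - 14190} = - \frac{156}{\frac{5605692701543}{9329}} = \left(-156\right) \frac{9329}{5605692701543} = - \frac{1455324}{5605692701543}$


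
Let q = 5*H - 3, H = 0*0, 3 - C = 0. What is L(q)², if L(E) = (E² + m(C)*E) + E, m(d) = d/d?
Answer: 9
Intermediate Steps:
C = 3 (C = 3 - 1*0 = 3 + 0 = 3)
m(d) = 1
H = 0
q = -3 (q = 5*0 - 3 = 0 - 3 = -3)
L(E) = E² + 2*E (L(E) = (E² + 1*E) + E = (E² + E) + E = (E + E²) + E = E² + 2*E)
L(q)² = (-3*(2 - 3))² = (-3*(-1))² = 3² = 9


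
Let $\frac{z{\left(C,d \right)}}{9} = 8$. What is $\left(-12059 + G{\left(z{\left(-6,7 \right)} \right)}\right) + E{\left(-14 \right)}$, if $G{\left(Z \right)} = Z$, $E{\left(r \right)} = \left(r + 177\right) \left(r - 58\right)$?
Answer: $-23723$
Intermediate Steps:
$E{\left(r \right)} = \left(-58 + r\right) \left(177 + r\right)$ ($E{\left(r \right)} = \left(177 + r\right) \left(-58 + r\right) = \left(-58 + r\right) \left(177 + r\right)$)
$z{\left(C,d \right)} = 72$ ($z{\left(C,d \right)} = 9 \cdot 8 = 72$)
$\left(-12059 + G{\left(z{\left(-6,7 \right)} \right)}\right) + E{\left(-14 \right)} = \left(-12059 + 72\right) + \left(-10266 + \left(-14\right)^{2} + 119 \left(-14\right)\right) = -11987 - 11736 = -23723$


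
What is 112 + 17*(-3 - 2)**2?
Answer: 537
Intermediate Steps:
112 + 17*(-3 - 2)**2 = 112 + 17*(-5)**2 = 112 + 17*25 = 112 + 425 = 537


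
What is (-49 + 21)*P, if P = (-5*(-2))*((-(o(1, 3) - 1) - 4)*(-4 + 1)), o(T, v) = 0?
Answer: -2520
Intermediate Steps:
P = 90 (P = (-5*(-2))*((-(0 - 1) - 4)*(-4 + 1)) = 10*((-1*(-1) - 4)*(-3)) = 10*((1 - 4)*(-3)) = 10*(-3*(-3)) = 10*9 = 90)
(-49 + 21)*P = (-49 + 21)*90 = -28*90 = -2520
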